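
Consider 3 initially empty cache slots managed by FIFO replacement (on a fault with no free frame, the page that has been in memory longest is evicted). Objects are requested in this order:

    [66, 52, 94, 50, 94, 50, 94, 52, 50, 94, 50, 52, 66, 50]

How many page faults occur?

66 -> fault, frames (66)
52 -> fault, frames (66 52)
94 -> fault, frames (66 52 94)
50 -> fault, evict 66, frames (52 94 50)
94 -> hit
50 -> hit
94 -> hit
52 -> hit
50 -> hit
94 -> hit
50 -> hit
52 -> hit
66 -> fault, evict 52, frames (94 50 66)
50 -> hit
Page faults: 5.

5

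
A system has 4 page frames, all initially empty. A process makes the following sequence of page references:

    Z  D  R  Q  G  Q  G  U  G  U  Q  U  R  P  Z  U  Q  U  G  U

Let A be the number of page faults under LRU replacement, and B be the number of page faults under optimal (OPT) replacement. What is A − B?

2

Under LRU: F F F F F . . F . . . . . F F . F . F . → 10 faults.
Under OPT: F F F F F . . F . . . . . F F . . . . . → 8 faults.
A − B = 10 − 8 = 2.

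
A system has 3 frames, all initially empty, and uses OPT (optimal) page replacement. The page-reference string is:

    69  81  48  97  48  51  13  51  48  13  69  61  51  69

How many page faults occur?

8

69: fault, frames [69]
81: fault, frames [69, 81]
48: fault, frames [69, 81, 48]
97: fault, evict 81, frames [69, 48, 97]
48: hit
51: fault, evict 97, frames [69, 48, 51]
13: fault, evict 69, frames [48, 51, 13]
51: hit
48: hit
13: hit
69: fault, evict 13, frames [48, 51, 69]
61: fault, evict 48, frames [51, 69, 61]
51: hit
69: hit
Page faults: 8.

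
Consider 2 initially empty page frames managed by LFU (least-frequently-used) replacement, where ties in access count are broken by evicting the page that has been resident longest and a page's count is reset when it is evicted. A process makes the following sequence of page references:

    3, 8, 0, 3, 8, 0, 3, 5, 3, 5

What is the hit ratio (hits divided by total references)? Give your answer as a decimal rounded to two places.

3 → fault, frames {3}
8 → fault, frames {3,8}
0 → fault, evict 3, frames {8,0}
3 → fault, evict 8, frames {0,3}
8 → fault, evict 0, frames {3,8}
0 → fault, evict 3, frames {8,0}
3 → fault, evict 8, frames {0,3}
5 → fault, evict 0, frames {3,5}
3 → hit
5 → hit
Hits: 2 of 10 references → 2/10 = 0.2000.

0.20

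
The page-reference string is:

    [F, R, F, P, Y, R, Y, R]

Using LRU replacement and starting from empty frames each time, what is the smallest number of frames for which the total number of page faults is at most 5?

2

f=1: 8 faults
f=2: 5 faults
f=3: 5 faults
f=4: 4 faults
Smallest f with faults ≤ 5 is 2.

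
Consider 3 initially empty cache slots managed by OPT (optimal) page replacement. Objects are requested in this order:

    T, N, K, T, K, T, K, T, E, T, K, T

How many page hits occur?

8

T: miss, frames (T)
N: miss, frames (T N)
K: miss, frames (T N K)
T: hit
K: hit
T: hit
K: hit
T: hit
E: miss, evict N, frames (T K E)
T: hit
K: hit
T: hit
Hits: 8.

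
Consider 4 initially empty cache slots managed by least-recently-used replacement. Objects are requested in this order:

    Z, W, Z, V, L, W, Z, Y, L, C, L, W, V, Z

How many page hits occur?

5

Z: miss, frames {Z}
W: miss, frames {Z,W}
Z: hit
V: miss, frames {W,Z,V}
L: miss, frames {W,Z,V,L}
W: hit
Z: hit
Y: miss, evict V, frames {L,W,Z,Y}
L: hit
C: miss, evict W, frames {Z,Y,L,C}
L: hit
W: miss, evict Z, frames {Y,C,L,W}
V: miss, evict Y, frames {C,L,W,V}
Z: miss, evict C, frames {L,W,V,Z}
Hits: 5.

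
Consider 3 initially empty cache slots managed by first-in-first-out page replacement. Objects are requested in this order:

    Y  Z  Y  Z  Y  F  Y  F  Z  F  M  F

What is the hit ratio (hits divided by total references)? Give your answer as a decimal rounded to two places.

Y -> miss, frames (Y)
Z -> miss, frames (Y Z)
Y -> hit
Z -> hit
Y -> hit
F -> miss, frames (Y Z F)
Y -> hit
F -> hit
Z -> hit
F -> hit
M -> miss, evict Y, frames (Z F M)
F -> hit
Hits: 8 of 12 references → 8/12 = 0.6667.

0.67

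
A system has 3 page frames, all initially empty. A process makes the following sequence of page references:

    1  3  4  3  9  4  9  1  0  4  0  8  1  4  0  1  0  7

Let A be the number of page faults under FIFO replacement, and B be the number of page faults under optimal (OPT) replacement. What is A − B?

3

Under FIFO: F F F . F . . F F F . F F . F . . F → 11 faults.
Under OPT: F F F . F . . . F . . F . . F . . F → 8 faults.
A − B = 11 − 8 = 3.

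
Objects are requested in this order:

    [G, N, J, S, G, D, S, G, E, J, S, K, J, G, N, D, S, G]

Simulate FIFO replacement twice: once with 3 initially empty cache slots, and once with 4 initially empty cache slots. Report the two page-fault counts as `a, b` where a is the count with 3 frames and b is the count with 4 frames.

15, 14

3 frames: F F F F F F . . F F F F . F F F F F → 15 faults.
4 frames: F F F F . F . F F F F F . F F F F . → 14 faults.
14 < 15: adding a frame reduced faults, as is typical.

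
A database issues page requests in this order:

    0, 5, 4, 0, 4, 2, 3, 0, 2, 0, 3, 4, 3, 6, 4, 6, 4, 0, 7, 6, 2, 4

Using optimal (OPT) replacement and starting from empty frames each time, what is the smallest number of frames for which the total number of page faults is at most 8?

f=1: 22 faults
f=2: 13 faults
f=3: 9 faults
f=4: 7 faults
f=5: 7 faults
f=6: 7 faults
f=7: 7 faults
Smallest f with faults ≤ 8 is 4.

4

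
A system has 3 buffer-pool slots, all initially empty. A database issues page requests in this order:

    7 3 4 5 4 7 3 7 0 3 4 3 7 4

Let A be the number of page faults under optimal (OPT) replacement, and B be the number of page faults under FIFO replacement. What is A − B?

-2

Under OPT: F F F F . . F . F . . . F . → 7 faults.
Under FIFO: F F F F . F F . F . F . F . → 9 faults.
A − B = 7 − 9 = -2.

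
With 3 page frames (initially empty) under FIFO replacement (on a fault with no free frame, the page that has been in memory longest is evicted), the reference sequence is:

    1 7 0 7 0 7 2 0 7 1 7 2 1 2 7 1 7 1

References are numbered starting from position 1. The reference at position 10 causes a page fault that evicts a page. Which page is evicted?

7

pos 1: 1 -> fault, frames (1)
pos 2: 7 -> fault, frames (1 7)
pos 3: 0 -> fault, frames (1 7 0)
pos 4: 7 -> hit
pos 5: 0 -> hit
pos 6: 7 -> hit
pos 7: 2 -> fault, evict 1, frames (7 0 2)
pos 8: 0 -> hit
pos 9: 7 -> hit
pos 10: 1 -> fault, evict 7, frames (0 2 1)
At position 10, page 7 is evicted.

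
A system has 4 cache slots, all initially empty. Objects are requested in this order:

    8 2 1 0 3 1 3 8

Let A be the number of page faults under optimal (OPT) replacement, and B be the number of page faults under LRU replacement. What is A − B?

Under OPT: F F F F F . . . → 5 faults.
Under LRU: F F F F F . . F → 6 faults.
A − B = 5 − 6 = -1.

-1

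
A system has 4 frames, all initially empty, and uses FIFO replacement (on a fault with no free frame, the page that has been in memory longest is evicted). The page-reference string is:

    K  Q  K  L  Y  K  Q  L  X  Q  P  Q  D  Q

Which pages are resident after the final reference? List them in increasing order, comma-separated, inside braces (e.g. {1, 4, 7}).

K → fault, frames {K}
Q → fault, frames {K,Q}
K → hit
L → fault, frames {K,Q,L}
Y → fault, frames {K,Q,L,Y}
K → hit
Q → hit
L → hit
X → fault, evict K, frames {Q,L,Y,X}
Q → hit
P → fault, evict Q, frames {L,Y,X,P}
Q → fault, evict L, frames {Y,X,P,Q}
D → fault, evict Y, frames {X,P,Q,D}
Q → hit

{D, P, Q, X}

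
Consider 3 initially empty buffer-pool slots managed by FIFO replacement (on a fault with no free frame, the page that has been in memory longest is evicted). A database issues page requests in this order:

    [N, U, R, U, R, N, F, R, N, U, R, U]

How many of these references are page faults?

N → fault, frames [N]
U → fault, frames [N, U]
R → fault, frames [N, U, R]
U → hit
R → hit
N → hit
F → fault, evict N, frames [U, R, F]
R → hit
N → fault, evict U, frames [R, F, N]
U → fault, evict R, frames [F, N, U]
R → fault, evict F, frames [N, U, R]
U → hit
Page faults: 7.

7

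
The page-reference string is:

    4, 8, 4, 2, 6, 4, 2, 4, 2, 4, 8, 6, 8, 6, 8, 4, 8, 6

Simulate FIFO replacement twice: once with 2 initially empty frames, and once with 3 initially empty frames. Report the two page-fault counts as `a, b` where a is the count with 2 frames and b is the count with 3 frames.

2 frames: F F . F F F F . . . F F . . . F F F → 11 faults.
3 frames: F F . F F F . . . . F . . . . . . . → 6 faults.
6 < 11: adding a frame reduced faults, as is typical.

11, 6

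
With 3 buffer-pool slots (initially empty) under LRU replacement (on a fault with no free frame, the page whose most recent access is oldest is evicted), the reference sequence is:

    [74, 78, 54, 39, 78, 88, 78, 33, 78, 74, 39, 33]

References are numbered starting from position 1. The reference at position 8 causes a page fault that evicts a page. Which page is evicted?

pos 1: 74: fault, frames (74)
pos 2: 78: fault, frames (74 78)
pos 3: 54: fault, frames (74 78 54)
pos 4: 39: fault, evict 74, frames (78 54 39)
pos 5: 78: hit
pos 6: 88: fault, evict 54, frames (39 78 88)
pos 7: 78: hit
pos 8: 33: fault, evict 39, frames (88 78 33)
At position 8, page 39 is evicted.

39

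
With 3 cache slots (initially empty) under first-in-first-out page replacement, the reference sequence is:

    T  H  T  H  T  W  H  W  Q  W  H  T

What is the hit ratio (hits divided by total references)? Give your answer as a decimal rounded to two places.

0.58

T → fault, frames {T}
H → fault, frames {T,H}
T → hit
H → hit
T → hit
W → fault, frames {T,H,W}
H → hit
W → hit
Q → fault, evict T, frames {H,W,Q}
W → hit
H → hit
T → fault, evict H, frames {W,Q,T}
Hits: 7 of 12 references → 7/12 = 0.5833.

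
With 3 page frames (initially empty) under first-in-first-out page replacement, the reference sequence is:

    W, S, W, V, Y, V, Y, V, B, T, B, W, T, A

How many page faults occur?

W: miss, frames {W}
S: miss, frames {W,S}
W: hit
V: miss, frames {W,S,V}
Y: miss, evict W, frames {S,V,Y}
V: hit
Y: hit
V: hit
B: miss, evict S, frames {V,Y,B}
T: miss, evict V, frames {Y,B,T}
B: hit
W: miss, evict Y, frames {B,T,W}
T: hit
A: miss, evict B, frames {T,W,A}
Page faults: 8.

8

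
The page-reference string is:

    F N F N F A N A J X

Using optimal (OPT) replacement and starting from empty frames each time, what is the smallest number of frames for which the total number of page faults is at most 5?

2

f=1: 10 faults
f=2: 5 faults
f=3: 5 faults
f=4: 5 faults
f=5: 5 faults
Smallest f with faults ≤ 5 is 2.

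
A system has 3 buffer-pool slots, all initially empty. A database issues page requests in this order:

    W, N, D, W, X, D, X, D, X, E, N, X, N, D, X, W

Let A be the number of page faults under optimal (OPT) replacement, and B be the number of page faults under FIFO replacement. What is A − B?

Under OPT: F F F . F . . . . F . . . F . F → 7 faults.
Under FIFO: F F F . F . . . . F F . . F F F → 9 faults.
A − B = 7 − 9 = -2.

-2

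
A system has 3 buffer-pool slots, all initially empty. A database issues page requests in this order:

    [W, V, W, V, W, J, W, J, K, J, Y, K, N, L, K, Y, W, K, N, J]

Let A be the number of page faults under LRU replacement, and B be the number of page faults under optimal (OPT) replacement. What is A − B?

1

Under LRU: F F . . . F . . F . F . F F . F F . F F → 11 faults.
Under OPT: F F . . . F . . F . F . F F . . F . F F → 10 faults.
A − B = 11 − 10 = 1.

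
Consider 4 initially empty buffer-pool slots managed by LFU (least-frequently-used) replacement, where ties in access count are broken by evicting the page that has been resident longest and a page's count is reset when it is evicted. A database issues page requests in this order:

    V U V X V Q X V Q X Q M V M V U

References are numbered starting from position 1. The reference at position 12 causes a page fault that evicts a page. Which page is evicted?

U

pos 1: V: miss, frames [V]
pos 2: U: miss, frames [V, U]
pos 3: V: hit
pos 4: X: miss, frames [V, U, X]
pos 5: V: hit
pos 6: Q: miss, frames [V, U, X, Q]
pos 7: X: hit
pos 8: V: hit
pos 9: Q: hit
pos 10: X: hit
pos 11: Q: hit
pos 12: M: miss, evict U, frames [V, X, Q, M]
At position 12, page U is evicted.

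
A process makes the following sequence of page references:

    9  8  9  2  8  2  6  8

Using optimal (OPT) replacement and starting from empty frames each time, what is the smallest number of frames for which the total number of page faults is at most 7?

2

f=1: 8 faults
f=2: 4 faults
f=3: 4 faults
f=4: 4 faults
Smallest f with faults ≤ 7 is 2.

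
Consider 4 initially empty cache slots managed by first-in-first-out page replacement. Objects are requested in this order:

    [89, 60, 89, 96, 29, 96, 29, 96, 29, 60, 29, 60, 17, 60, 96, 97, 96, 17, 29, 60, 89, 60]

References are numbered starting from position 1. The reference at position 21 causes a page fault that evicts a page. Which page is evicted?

29

pos 1: 89 -> fault, frames {89}
pos 2: 60 -> fault, frames {89,60}
pos 3: 89 -> hit
pos 4: 96 -> fault, frames {89,60,96}
pos 5: 29 -> fault, frames {89,60,96,29}
pos 6: 96 -> hit
pos 7: 29 -> hit
pos 8: 96 -> hit
pos 9: 29 -> hit
pos 10: 60 -> hit
pos 11: 29 -> hit
pos 12: 60 -> hit
pos 13: 17 -> fault, evict 89, frames {60,96,29,17}
pos 14: 60 -> hit
pos 15: 96 -> hit
pos 16: 97 -> fault, evict 60, frames {96,29,17,97}
pos 17: 96 -> hit
pos 18: 17 -> hit
pos 19: 29 -> hit
pos 20: 60 -> fault, evict 96, frames {29,17,97,60}
pos 21: 89 -> fault, evict 29, frames {17,97,60,89}
At position 21, page 29 is evicted.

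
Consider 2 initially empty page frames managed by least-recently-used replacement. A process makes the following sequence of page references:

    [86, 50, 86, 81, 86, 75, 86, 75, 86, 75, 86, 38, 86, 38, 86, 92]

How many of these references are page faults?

6

86: miss, frames {86}
50: miss, frames {86,50}
86: hit
81: miss, evict 50, frames {86,81}
86: hit
75: miss, evict 81, frames {86,75}
86: hit
75: hit
86: hit
75: hit
86: hit
38: miss, evict 75, frames {86,38}
86: hit
38: hit
86: hit
92: miss, evict 38, frames {86,92}
Page faults: 6.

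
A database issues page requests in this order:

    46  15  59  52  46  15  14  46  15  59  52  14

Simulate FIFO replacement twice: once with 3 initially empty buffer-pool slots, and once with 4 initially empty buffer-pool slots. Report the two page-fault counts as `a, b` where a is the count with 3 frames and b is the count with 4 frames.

3 frames: F F F F F F F . . F F . → 9 faults.
4 frames: F F F F . . F F F F F F → 10 faults.
10 > 9: adding a frame increased faults — Belady's anomaly.

9, 10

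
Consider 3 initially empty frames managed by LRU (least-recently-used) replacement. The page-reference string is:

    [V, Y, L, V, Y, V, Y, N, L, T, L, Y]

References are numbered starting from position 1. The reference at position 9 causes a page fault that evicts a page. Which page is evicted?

pos 1: V: miss, frames [V]
pos 2: Y: miss, frames [V, Y]
pos 3: L: miss, frames [V, Y, L]
pos 4: V: hit
pos 5: Y: hit
pos 6: V: hit
pos 7: Y: hit
pos 8: N: miss, evict L, frames [V, Y, N]
pos 9: L: miss, evict V, frames [Y, N, L]
At position 9, page V is evicted.

V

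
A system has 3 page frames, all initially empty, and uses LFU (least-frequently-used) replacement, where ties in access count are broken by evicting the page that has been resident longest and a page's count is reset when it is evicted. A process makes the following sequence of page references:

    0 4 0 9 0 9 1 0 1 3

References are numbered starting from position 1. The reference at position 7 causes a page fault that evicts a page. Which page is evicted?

4

pos 1: 0 → fault, frames [0]
pos 2: 4 → fault, frames [0, 4]
pos 3: 0 → hit
pos 4: 9 → fault, frames [0, 4, 9]
pos 5: 0 → hit
pos 6: 9 → hit
pos 7: 1 → fault, evict 4, frames [0, 9, 1]
At position 7, page 4 is evicted.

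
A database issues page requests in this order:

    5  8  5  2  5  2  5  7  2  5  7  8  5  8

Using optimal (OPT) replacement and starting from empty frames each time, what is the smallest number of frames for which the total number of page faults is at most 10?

f=1: 14 faults
f=2: 6 faults
f=3: 5 faults
f=4: 4 faults
Smallest f with faults ≤ 10 is 2.

2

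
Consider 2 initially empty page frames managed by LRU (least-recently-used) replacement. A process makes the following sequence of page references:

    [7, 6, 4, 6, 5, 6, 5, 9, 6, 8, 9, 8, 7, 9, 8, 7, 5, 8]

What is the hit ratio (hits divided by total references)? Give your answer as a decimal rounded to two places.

7 → miss, frames {7}
6 → miss, frames {7,6}
4 → miss, evict 7, frames {6,4}
6 → hit
5 → miss, evict 4, frames {6,5}
6 → hit
5 → hit
9 → miss, evict 6, frames {5,9}
6 → miss, evict 5, frames {9,6}
8 → miss, evict 9, frames {6,8}
9 → miss, evict 6, frames {8,9}
8 → hit
7 → miss, evict 9, frames {8,7}
9 → miss, evict 8, frames {7,9}
8 → miss, evict 7, frames {9,8}
7 → miss, evict 9, frames {8,7}
5 → miss, evict 8, frames {7,5}
8 → miss, evict 7, frames {5,8}
Hits: 4 of 18 references → 4/18 = 0.2222.

0.22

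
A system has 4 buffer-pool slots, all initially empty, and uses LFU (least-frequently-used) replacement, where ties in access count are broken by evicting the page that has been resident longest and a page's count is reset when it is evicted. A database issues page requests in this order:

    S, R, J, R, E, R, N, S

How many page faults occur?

6

S → fault, frames [S]
R → fault, frames [S, R]
J → fault, frames [S, R, J]
R → hit
E → fault, frames [S, R, J, E]
R → hit
N → fault, evict S, frames [R, J, E, N]
S → fault, evict J, frames [R, E, N, S]
Page faults: 6.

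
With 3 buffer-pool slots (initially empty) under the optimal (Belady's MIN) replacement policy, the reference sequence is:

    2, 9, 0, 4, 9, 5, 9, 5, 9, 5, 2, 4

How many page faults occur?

6

2 → fault, frames [2]
9 → fault, frames [2, 9]
0 → fault, frames [2, 9, 0]
4 → fault, evict 0, frames [2, 9, 4]
9 → hit
5 → fault, evict 4, frames [2, 9, 5]
9 → hit
5 → hit
9 → hit
5 → hit
2 → hit
4 → fault, evict 5, frames [2, 9, 4]
Page faults: 6.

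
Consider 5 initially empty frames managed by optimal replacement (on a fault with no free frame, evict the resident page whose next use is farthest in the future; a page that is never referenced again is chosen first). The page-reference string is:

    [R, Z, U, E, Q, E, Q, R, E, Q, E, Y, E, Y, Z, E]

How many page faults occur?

R -> miss, frames (R)
Z -> miss, frames (R Z)
U -> miss, frames (R Z U)
E -> miss, frames (R Z U E)
Q -> miss, frames (R Z U E Q)
E -> hit
Q -> hit
R -> hit
E -> hit
Q -> hit
E -> hit
Y -> miss, evict Q, frames (R Z U E Y)
E -> hit
Y -> hit
Z -> hit
E -> hit
Page faults: 6.

6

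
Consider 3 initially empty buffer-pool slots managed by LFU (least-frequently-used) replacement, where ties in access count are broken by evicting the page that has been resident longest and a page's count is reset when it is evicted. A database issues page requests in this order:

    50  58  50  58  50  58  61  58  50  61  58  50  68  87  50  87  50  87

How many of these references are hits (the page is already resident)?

13

50: miss, frames [50]
58: miss, frames [50, 58]
50: hit
58: hit
50: hit
58: hit
61: miss, frames [50, 58, 61]
58: hit
50: hit
61: hit
58: hit
50: hit
68: miss, evict 61, frames [50, 58, 68]
87: miss, evict 68, frames [50, 58, 87]
50: hit
87: hit
50: hit
87: hit
Hits: 13.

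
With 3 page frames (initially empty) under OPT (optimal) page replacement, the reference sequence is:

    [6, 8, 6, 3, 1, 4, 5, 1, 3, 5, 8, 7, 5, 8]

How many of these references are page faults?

8

6 → miss, frames {6}
8 → miss, frames {6,8}
6 → hit
3 → miss, frames {6,8,3}
1 → miss, evict 6, frames {8,3,1}
4 → miss, evict 8, frames {3,1,4}
5 → miss, evict 4, frames {3,1,5}
1 → hit
3 → hit
5 → hit
8 → miss, evict 1, frames {3,5,8}
7 → miss, evict 3, frames {5,8,7}
5 → hit
8 → hit
Page faults: 8.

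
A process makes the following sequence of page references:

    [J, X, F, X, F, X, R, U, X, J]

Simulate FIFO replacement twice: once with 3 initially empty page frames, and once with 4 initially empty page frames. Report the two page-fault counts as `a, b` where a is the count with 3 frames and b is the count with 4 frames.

3 frames: F F F . . . F F F F → 7 faults.
4 frames: F F F . . . F F . F → 6 faults.
6 < 7: adding a frame reduced faults, as is typical.

7, 6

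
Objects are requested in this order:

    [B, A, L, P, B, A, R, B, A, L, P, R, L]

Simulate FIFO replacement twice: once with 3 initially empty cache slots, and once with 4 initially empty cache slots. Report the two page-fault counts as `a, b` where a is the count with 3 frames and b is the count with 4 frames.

9, 10

3 frames: F F F F F F F . . F F . . → 9 faults.
4 frames: F F F F . . F F F F F F . → 10 faults.
10 > 9: adding a frame increased faults — Belady's anomaly.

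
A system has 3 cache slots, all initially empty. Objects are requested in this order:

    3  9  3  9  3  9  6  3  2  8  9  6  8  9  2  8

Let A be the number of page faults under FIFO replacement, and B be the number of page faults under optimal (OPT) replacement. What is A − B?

3

Under FIFO: F F . . . . F . F F F F . . F F → 9 faults.
Under OPT: F F . . . . F . F F . . . . F . → 6 faults.
A − B = 9 − 6 = 3.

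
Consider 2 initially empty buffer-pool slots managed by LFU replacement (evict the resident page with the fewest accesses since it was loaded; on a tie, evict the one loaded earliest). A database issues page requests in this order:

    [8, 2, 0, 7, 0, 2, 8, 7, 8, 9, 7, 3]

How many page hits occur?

8 → fault, frames {8}
2 → fault, frames {8,2}
0 → fault, evict 8, frames {2,0}
7 → fault, evict 2, frames {0,7}
0 → hit
2 → fault, evict 7, frames {0,2}
8 → fault, evict 2, frames {0,8}
7 → fault, evict 8, frames {0,7}
8 → fault, evict 7, frames {0,8}
9 → fault, evict 8, frames {0,9}
7 → fault, evict 9, frames {0,7}
3 → fault, evict 7, frames {0,3}
Hits: 1.

1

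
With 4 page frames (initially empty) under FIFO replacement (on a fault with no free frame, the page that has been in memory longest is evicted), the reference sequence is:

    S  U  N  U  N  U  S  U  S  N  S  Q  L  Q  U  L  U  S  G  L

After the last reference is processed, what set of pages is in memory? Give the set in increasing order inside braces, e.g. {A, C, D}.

S → fault, frames [S]
U → fault, frames [S, U]
N → fault, frames [S, U, N]
U → hit
N → hit
U → hit
S → hit
U → hit
S → hit
N → hit
S → hit
Q → fault, frames [S, U, N, Q]
L → fault, evict S, frames [U, N, Q, L]
Q → hit
U → hit
L → hit
U → hit
S → fault, evict U, frames [N, Q, L, S]
G → fault, evict N, frames [Q, L, S, G]
L → hit

{G, L, Q, S}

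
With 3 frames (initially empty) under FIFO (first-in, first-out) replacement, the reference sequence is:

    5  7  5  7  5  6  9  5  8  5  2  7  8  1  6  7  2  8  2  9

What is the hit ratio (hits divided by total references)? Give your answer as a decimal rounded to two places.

0.35

5: fault, frames (5)
7: fault, frames (5 7)
5: hit
7: hit
5: hit
6: fault, frames (5 7 6)
9: fault, evict 5, frames (7 6 9)
5: fault, evict 7, frames (6 9 5)
8: fault, evict 6, frames (9 5 8)
5: hit
2: fault, evict 9, frames (5 8 2)
7: fault, evict 5, frames (8 2 7)
8: hit
1: fault, evict 8, frames (2 7 1)
6: fault, evict 2, frames (7 1 6)
7: hit
2: fault, evict 7, frames (1 6 2)
8: fault, evict 1, frames (6 2 8)
2: hit
9: fault, evict 6, frames (2 8 9)
Hits: 7 of 20 references → 7/20 = 0.3500.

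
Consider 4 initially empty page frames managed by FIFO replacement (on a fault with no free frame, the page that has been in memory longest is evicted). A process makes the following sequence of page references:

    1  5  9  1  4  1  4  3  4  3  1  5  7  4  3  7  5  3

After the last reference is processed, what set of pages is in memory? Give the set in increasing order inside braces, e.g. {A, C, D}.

{3, 4, 5, 7}

1 → miss, frames {1}
5 → miss, frames {1,5}
9 → miss, frames {1,5,9}
1 → hit
4 → miss, frames {1,5,9,4}
1 → hit
4 → hit
3 → miss, evict 1, frames {5,9,4,3}
4 → hit
3 → hit
1 → miss, evict 5, frames {9,4,3,1}
5 → miss, evict 9, frames {4,3,1,5}
7 → miss, evict 4, frames {3,1,5,7}
4 → miss, evict 3, frames {1,5,7,4}
3 → miss, evict 1, frames {5,7,4,3}
7 → hit
5 → hit
3 → hit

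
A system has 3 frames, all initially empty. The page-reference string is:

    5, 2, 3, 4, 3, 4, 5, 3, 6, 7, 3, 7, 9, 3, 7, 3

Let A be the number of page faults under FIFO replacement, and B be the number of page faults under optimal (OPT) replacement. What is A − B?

2

Under FIFO: F F F F . . F . F F F . F . . . → 9 faults.
Under OPT: F F F F . . . . F F . . F . . . → 7 faults.
A − B = 9 − 7 = 2.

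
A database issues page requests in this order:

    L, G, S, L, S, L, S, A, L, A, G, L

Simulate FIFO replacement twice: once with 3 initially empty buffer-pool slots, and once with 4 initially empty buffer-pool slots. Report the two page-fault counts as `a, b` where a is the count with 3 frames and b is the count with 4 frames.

3 frames: F F F . . . . F F . F . → 6 faults.
4 frames: F F F . . . . F . . . . → 4 faults.
4 < 6: adding a frame reduced faults, as is typical.

6, 4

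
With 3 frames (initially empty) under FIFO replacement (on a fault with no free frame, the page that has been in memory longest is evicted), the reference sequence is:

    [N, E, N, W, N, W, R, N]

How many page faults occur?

N: miss, frames [N]
E: miss, frames [N, E]
N: hit
W: miss, frames [N, E, W]
N: hit
W: hit
R: miss, evict N, frames [E, W, R]
N: miss, evict E, frames [W, R, N]
Page faults: 5.

5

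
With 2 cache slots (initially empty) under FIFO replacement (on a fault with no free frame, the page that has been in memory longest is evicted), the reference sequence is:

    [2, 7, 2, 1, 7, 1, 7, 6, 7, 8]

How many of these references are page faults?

2: miss, frames {2}
7: miss, frames {2,7}
2: hit
1: miss, evict 2, frames {7,1}
7: hit
1: hit
7: hit
6: miss, evict 7, frames {1,6}
7: miss, evict 1, frames {6,7}
8: miss, evict 6, frames {7,8}
Page faults: 6.

6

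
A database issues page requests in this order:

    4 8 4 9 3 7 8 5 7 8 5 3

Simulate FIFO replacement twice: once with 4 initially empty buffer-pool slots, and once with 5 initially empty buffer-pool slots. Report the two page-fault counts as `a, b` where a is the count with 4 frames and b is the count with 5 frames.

4 frames: F F . F F F . F . F . . → 7 faults.
5 frames: F F . F F F . F . . . . → 6 faults.
6 < 7: adding a frame reduced faults, as is typical.

7, 6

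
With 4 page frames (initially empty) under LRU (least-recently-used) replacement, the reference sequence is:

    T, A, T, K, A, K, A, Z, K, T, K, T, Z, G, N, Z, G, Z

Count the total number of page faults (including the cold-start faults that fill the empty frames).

6

T: fault, frames [T]
A: fault, frames [T, A]
T: hit
K: fault, frames [A, T, K]
A: hit
K: hit
A: hit
Z: fault, frames [T, K, A, Z]
K: hit
T: hit
K: hit
T: hit
Z: hit
G: fault, evict A, frames [K, T, Z, G]
N: fault, evict K, frames [T, Z, G, N]
Z: hit
G: hit
Z: hit
Page faults: 6.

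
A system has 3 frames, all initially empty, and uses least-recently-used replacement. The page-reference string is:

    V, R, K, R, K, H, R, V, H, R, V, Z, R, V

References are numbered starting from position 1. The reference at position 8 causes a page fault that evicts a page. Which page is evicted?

pos 1: V → miss, frames (V)
pos 2: R → miss, frames (V R)
pos 3: K → miss, frames (V R K)
pos 4: R → hit
pos 5: K → hit
pos 6: H → miss, evict V, frames (R K H)
pos 7: R → hit
pos 8: V → miss, evict K, frames (H R V)
At position 8, page K is evicted.

K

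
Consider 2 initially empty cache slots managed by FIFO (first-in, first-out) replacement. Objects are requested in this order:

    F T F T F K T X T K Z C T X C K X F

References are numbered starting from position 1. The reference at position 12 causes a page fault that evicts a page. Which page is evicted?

pos 1: F: miss, frames {F}
pos 2: T: miss, frames {F,T}
pos 3: F: hit
pos 4: T: hit
pos 5: F: hit
pos 6: K: miss, evict F, frames {T,K}
pos 7: T: hit
pos 8: X: miss, evict T, frames {K,X}
pos 9: T: miss, evict K, frames {X,T}
pos 10: K: miss, evict X, frames {T,K}
pos 11: Z: miss, evict T, frames {K,Z}
pos 12: C: miss, evict K, frames {Z,C}
At position 12, page K is evicted.

K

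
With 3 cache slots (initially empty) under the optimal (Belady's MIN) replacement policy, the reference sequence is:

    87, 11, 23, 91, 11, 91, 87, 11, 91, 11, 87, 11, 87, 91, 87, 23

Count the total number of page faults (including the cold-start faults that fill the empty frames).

87 -> miss, frames {87}
11 -> miss, frames {87,11}
23 -> miss, frames {87,11,23}
91 -> miss, evict 23, frames {87,11,91}
11 -> hit
91 -> hit
87 -> hit
11 -> hit
91 -> hit
11 -> hit
87 -> hit
11 -> hit
87 -> hit
91 -> hit
87 -> hit
23 -> miss, evict 91, frames {87,11,23}
Page faults: 5.

5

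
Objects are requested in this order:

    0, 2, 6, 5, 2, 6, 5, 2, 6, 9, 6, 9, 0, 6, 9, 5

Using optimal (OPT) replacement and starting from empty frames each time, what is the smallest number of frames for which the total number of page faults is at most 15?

f=1: 16 faults
f=2: 10 faults
f=3: 7 faults
f=4: 5 faults
f=5: 5 faults
Smallest f with faults ≤ 15 is 2.

2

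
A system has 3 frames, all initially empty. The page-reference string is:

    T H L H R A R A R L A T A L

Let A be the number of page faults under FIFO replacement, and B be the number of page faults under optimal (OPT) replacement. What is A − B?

Under FIFO: F F F . F F . . . . . F . F → 7 faults.
Under OPT: F F F . F F . . . . . F . . → 6 faults.
A − B = 7 − 6 = 1.

1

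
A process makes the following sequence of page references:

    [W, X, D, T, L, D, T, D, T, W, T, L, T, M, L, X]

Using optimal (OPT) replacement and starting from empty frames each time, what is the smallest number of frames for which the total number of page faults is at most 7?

f=1: 16 faults
f=2: 10 faults
f=3: 8 faults
f=4: 7 faults
f=5: 6 faults
f=6: 6 faults
Smallest f with faults ≤ 7 is 4.

4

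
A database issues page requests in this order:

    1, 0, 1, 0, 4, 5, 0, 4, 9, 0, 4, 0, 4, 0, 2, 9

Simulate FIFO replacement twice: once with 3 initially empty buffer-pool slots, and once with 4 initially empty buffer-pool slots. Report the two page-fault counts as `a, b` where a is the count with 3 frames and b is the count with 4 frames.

3 frames: F F . . F F . . F F F . . . F F → 9 faults.
4 frames: F F . . F F . . F . . . . . F . → 6 faults.
6 < 9: adding a frame reduced faults, as is typical.

9, 6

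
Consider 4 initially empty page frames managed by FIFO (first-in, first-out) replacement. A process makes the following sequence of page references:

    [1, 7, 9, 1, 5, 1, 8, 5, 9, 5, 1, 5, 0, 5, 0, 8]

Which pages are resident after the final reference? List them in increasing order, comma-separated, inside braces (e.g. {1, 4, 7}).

1 -> miss, frames {1}
7 -> miss, frames {1,7}
9 -> miss, frames {1,7,9}
1 -> hit
5 -> miss, frames {1,7,9,5}
1 -> hit
8 -> miss, evict 1, frames {7,9,5,8}
5 -> hit
9 -> hit
5 -> hit
1 -> miss, evict 7, frames {9,5,8,1}
5 -> hit
0 -> miss, evict 9, frames {5,8,1,0}
5 -> hit
0 -> hit
8 -> hit

{0, 1, 5, 8}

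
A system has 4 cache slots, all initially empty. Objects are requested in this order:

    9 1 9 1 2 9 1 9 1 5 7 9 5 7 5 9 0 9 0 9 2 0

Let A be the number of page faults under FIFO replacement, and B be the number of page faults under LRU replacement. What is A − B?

Under FIFO: F F . . F . . . . F F F . . . . F . . . F . → 8 faults.
Under LRU: F F . . F . . . . F F . . . . . F . . . F . → 7 faults.
A − B = 8 − 7 = 1.

1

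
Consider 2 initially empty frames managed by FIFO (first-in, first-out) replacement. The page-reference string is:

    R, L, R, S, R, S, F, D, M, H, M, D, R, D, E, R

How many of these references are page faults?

11

R → fault, frames [R]
L → fault, frames [R, L]
R → hit
S → fault, evict R, frames [L, S]
R → fault, evict L, frames [S, R]
S → hit
F → fault, evict S, frames [R, F]
D → fault, evict R, frames [F, D]
M → fault, evict F, frames [D, M]
H → fault, evict D, frames [M, H]
M → hit
D → fault, evict M, frames [H, D]
R → fault, evict H, frames [D, R]
D → hit
E → fault, evict D, frames [R, E]
R → hit
Page faults: 11.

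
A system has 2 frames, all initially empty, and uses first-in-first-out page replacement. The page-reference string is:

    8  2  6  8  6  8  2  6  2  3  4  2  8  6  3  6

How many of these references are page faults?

12

8 → fault, frames (8)
2 → fault, frames (8 2)
6 → fault, evict 8, frames (2 6)
8 → fault, evict 2, frames (6 8)
6 → hit
8 → hit
2 → fault, evict 6, frames (8 2)
6 → fault, evict 8, frames (2 6)
2 → hit
3 → fault, evict 2, frames (6 3)
4 → fault, evict 6, frames (3 4)
2 → fault, evict 3, frames (4 2)
8 → fault, evict 4, frames (2 8)
6 → fault, evict 2, frames (8 6)
3 → fault, evict 8, frames (6 3)
6 → hit
Page faults: 12.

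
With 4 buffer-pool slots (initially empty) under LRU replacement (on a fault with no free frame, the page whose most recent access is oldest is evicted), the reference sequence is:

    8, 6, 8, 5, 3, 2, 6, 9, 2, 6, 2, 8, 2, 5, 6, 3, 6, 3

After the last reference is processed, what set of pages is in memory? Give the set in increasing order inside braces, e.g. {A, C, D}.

{2, 3, 5, 6}

8 → miss, frames [8]
6 → miss, frames [8, 6]
8 → hit
5 → miss, frames [6, 8, 5]
3 → miss, frames [6, 8, 5, 3]
2 → miss, evict 6, frames [8, 5, 3, 2]
6 → miss, evict 8, frames [5, 3, 2, 6]
9 → miss, evict 5, frames [3, 2, 6, 9]
2 → hit
6 → hit
2 → hit
8 → miss, evict 3, frames [9, 6, 2, 8]
2 → hit
5 → miss, evict 9, frames [6, 8, 2, 5]
6 → hit
3 → miss, evict 8, frames [2, 5, 6, 3]
6 → hit
3 → hit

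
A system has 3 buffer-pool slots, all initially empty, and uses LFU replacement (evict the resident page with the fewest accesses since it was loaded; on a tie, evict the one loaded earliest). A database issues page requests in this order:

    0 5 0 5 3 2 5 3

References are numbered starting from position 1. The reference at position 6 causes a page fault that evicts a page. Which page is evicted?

3

pos 1: 0 -> fault, frames {0}
pos 2: 5 -> fault, frames {0,5}
pos 3: 0 -> hit
pos 4: 5 -> hit
pos 5: 3 -> fault, frames {0,5,3}
pos 6: 2 -> fault, evict 3, frames {0,5,2}
At position 6, page 3 is evicted.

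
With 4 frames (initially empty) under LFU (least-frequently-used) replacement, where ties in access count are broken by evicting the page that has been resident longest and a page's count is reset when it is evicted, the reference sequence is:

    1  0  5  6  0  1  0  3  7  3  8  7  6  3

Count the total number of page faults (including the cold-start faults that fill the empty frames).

1 -> fault, frames [1]
0 -> fault, frames [1, 0]
5 -> fault, frames [1, 0, 5]
6 -> fault, frames [1, 0, 5, 6]
0 -> hit
1 -> hit
0 -> hit
3 -> fault, evict 5, frames [1, 0, 6, 3]
7 -> fault, evict 6, frames [1, 0, 3, 7]
3 -> hit
8 -> fault, evict 7, frames [1, 0, 3, 8]
7 -> fault, evict 8, frames [1, 0, 3, 7]
6 -> fault, evict 7, frames [1, 0, 3, 6]
3 -> hit
Page faults: 9.

9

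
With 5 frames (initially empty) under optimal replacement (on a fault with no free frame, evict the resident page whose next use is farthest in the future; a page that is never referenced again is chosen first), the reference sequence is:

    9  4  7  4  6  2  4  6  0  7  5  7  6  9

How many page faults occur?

7

9 -> miss, frames (9)
4 -> miss, frames (9 4)
7 -> miss, frames (9 4 7)
4 -> hit
6 -> miss, frames (9 4 7 6)
2 -> miss, frames (9 4 7 6 2)
4 -> hit
6 -> hit
0 -> miss, evict 2, frames (9 4 7 6 0)
7 -> hit
5 -> miss, evict 0, frames (9 4 7 6 5)
7 -> hit
6 -> hit
9 -> hit
Page faults: 7.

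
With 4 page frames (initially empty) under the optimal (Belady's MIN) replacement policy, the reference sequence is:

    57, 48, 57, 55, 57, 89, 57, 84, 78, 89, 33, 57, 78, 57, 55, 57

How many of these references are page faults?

7

57 -> miss, frames (57)
48 -> miss, frames (57 48)
57 -> hit
55 -> miss, frames (57 48 55)
57 -> hit
89 -> miss, frames (57 48 55 89)
57 -> hit
84 -> miss, evict 48, frames (57 55 89 84)
78 -> miss, evict 84, frames (57 55 89 78)
89 -> hit
33 -> miss, evict 89, frames (57 55 78 33)
57 -> hit
78 -> hit
57 -> hit
55 -> hit
57 -> hit
Page faults: 7.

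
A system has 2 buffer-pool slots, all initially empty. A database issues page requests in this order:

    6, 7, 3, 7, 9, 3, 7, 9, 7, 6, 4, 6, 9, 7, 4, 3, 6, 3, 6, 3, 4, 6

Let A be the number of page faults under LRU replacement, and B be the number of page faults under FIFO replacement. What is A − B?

Under LRU: F F F . F F F F . F F . F F F F F . . . F F → 16 faults.
Under FIFO: F F F . F . F . . F F . F F F F F . . . F . → 13 faults.
A − B = 16 − 13 = 3.

3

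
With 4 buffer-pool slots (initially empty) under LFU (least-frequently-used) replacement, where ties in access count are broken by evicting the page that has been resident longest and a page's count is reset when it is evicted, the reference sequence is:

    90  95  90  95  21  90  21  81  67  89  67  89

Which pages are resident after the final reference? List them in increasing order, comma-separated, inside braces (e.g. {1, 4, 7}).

90 -> miss, frames {90}
95 -> miss, frames {90,95}
90 -> hit
95 -> hit
21 -> miss, frames {90,95,21}
90 -> hit
21 -> hit
81 -> miss, frames {90,95,21,81}
67 -> miss, evict 81, frames {90,95,21,67}
89 -> miss, evict 67, frames {90,95,21,89}
67 -> miss, evict 89, frames {90,95,21,67}
89 -> miss, evict 67, frames {90,95,21,89}

{21, 89, 90, 95}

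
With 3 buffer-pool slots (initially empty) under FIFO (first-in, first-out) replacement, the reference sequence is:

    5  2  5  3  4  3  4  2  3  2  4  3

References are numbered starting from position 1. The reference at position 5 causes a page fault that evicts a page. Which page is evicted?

5

pos 1: 5 -> fault, frames {5}
pos 2: 2 -> fault, frames {5,2}
pos 3: 5 -> hit
pos 4: 3 -> fault, frames {5,2,3}
pos 5: 4 -> fault, evict 5, frames {2,3,4}
At position 5, page 5 is evicted.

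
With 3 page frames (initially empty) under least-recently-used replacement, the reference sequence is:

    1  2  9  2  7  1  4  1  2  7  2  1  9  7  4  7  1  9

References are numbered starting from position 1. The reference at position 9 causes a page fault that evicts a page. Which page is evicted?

pos 1: 1 -> fault, frames (1)
pos 2: 2 -> fault, frames (1 2)
pos 3: 9 -> fault, frames (1 2 9)
pos 4: 2 -> hit
pos 5: 7 -> fault, evict 1, frames (9 2 7)
pos 6: 1 -> fault, evict 9, frames (2 7 1)
pos 7: 4 -> fault, evict 2, frames (7 1 4)
pos 8: 1 -> hit
pos 9: 2 -> fault, evict 7, frames (4 1 2)
At position 9, page 7 is evicted.

7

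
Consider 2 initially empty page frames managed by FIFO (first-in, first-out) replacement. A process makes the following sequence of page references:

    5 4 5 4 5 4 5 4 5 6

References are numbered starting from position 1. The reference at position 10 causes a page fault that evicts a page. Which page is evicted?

pos 1: 5: fault, frames {5}
pos 2: 4: fault, frames {5,4}
pos 3: 5: hit
pos 4: 4: hit
pos 5: 5: hit
pos 6: 4: hit
pos 7: 5: hit
pos 8: 4: hit
pos 9: 5: hit
pos 10: 6: fault, evict 5, frames {4,6}
At position 10, page 5 is evicted.

5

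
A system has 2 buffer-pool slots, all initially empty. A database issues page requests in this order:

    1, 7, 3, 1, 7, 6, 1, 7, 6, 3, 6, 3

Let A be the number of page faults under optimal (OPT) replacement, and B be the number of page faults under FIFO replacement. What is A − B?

-3

Under OPT: F F F . F F . F . F . . → 7 faults.
Under FIFO: F F F F F F F F F F . . → 10 faults.
A − B = 7 − 10 = -3.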